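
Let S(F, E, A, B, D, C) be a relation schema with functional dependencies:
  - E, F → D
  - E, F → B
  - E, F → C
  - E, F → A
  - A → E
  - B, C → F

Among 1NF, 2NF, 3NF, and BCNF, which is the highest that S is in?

3NF

Candidate keys: {A, B, C}, {A, F}, {B, C, E}, {E, F}. Prime attributes: {A, B, C, E, F}.
A → E breaks BCNF: {A}⁺ = {A, E}, so {A} is not a superkey.
Its right-hand attributes {E} are all prime, as are those of every other non-superkey FD — the relation is in 3NF.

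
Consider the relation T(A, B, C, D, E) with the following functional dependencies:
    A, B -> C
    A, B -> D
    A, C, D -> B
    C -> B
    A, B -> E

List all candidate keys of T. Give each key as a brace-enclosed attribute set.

{A, B}, {A, C}

Attributes never on any right-hand side: {A} — every candidate key must contain it.
Closure of {A, B} is {A, B, C, D, E}, the whole schema; {A, B} is a candidate key.
Closure of {A, C} is {A, B, C, D, E}, the whole schema; {A, C} is a candidate key.
These are minimal and exhaustive — every other superkey contains one of them.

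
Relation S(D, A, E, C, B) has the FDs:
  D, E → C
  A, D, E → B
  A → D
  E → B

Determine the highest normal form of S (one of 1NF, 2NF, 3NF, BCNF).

Candidate key: {A, E}. Prime attributes: {A, E}.
D, E → C breaks BCNF: {D, E}⁺ = {B, C, D, E}, so {D, E} is not a superkey.
D, E → C determines the non-prime attribute {C} from a non-superkey — 3NF is violated.
The proper key subset {A} of {A, E} determines non-prime {D}, so the relation is not even in 2NF.

1NF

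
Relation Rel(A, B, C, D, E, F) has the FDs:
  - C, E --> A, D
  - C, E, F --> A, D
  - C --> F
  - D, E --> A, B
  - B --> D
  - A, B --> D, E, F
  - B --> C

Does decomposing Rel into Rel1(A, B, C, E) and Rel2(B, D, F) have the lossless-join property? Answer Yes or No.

Yes

Common attributes: {B}; their closure is {B, C, D, F}.
Rel2 is contained in that closure, so Rel1 ∩ Rel2 --> Rel2 holds and the join is lossless.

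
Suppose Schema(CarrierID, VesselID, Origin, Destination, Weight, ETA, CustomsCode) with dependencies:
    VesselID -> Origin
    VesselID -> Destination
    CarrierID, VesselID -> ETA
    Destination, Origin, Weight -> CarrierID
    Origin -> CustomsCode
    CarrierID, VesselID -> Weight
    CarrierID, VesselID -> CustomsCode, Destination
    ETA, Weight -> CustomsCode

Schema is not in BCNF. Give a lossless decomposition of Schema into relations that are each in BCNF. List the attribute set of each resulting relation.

Candidate keys of the original relation: {CarrierID, VesselID}, {VesselID, Weight}.
Within {CarrierID, CustomsCode, Destination, ETA, Origin, VesselID, Weight}: {VesselID}⁺ ∩ {CarrierID, CustomsCode, Destination, ETA, Origin, VesselID, Weight} = {CustomsCode, Destination, Origin, VesselID}, not the whole set, so VesselID -> CustomsCode, Destination, Origin violates BCNF; decompose into {CustomsCode, Destination, Origin, VesselID} and {CarrierID, ETA, VesselID, Weight}.
Within {CustomsCode, Destination, Origin, VesselID}: {Origin}⁺ ∩ {CustomsCode, Destination, Origin, VesselID} = {CustomsCode, Origin}, not the whole set, so Origin -> CustomsCode violates BCNF; decompose into {CustomsCode, Origin} and {Destination, Origin, VesselID}.
{CustomsCode, Origin}: every determinant is a superkey — BCNF.
{Destination, Origin, VesselID}: every determinant is a superkey — BCNF.
{CarrierID, ETA, VesselID, Weight}: every determinant is a superkey — BCNF.

{CarrierID, ETA, VesselID, Weight}; {CustomsCode, Origin}; {Destination, Origin, VesselID}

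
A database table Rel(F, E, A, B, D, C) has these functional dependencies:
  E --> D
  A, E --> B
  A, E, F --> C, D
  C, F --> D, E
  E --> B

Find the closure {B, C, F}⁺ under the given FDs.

Start with {B, C, F}.
C, F --> D, E applies; add {D, E} → now {B, C, D, E, F}.
No further FD applies.

{B, C, D, E, F}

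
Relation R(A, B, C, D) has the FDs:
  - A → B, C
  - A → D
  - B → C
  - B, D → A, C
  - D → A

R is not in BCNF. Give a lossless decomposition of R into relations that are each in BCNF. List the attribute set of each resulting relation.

Candidate keys of the original relation: {A}, {D}.
Within {A, B, C, D}: {B}⁺ ∩ {A, B, C, D} = {B, C}, not the whole set, so B → C violates BCNF; decompose into {B, C} and {A, B, D}.
{B, C} has no BCNF violation.
{A, B, D} has no BCNF violation.

{A, B, D}; {B, C}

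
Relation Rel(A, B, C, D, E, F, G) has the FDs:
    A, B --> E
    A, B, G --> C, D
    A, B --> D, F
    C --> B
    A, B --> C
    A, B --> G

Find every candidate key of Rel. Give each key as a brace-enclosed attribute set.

{A, B}, {A, C}

Attributes never on any right-hand side: {A} — every candidate key must contain it.
{A, B}⁺ = {A, B, C, D, E, F, G} — all of the relation — so {A, B} is a candidate key.
{A, C}⁺ = {A, B, C, D, E, F, G} — all of the relation — so {A, C} is a candidate key.
These are minimal and exhaustive — every other superkey contains one of them.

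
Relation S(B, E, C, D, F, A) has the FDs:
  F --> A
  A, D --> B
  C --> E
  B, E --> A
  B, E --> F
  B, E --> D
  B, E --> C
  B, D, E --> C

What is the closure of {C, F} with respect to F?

Start with {C, F}.
F --> A applies; add {A} → now {A, C, F}.
C --> E applies; add {E} → now {A, C, E, F}.
No further FD applies.

{A, C, E, F}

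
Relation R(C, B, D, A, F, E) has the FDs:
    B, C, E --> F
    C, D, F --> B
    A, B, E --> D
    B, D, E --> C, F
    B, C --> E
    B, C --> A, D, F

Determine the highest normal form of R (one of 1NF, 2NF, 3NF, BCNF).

BCNF

Candidate keys: {A, B, E}, {B, C}, {B, D, E}, {C, D, F}. Prime attributes: {A, B, C, D, E, F}.
Every FD has a superkey on the left, so the relation is in BCNF.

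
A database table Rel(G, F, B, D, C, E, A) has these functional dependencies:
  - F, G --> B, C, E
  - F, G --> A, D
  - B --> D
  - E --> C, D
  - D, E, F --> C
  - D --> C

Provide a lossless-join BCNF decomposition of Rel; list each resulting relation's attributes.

{A, B, E, F, G}; {B, D}; {C, D}

Candidate key of the original relation: {F, G}.
{A, B, C, D, E, F, G}: {B} determines {B, C, D} here but is not a superkey — split on B --> C, D, giving {B, C, D} and {A, B, E, F, G}.
{B, C, D}: {D} determines {C, D} here but is not a superkey — split on D --> C, giving {C, D} and {B, D}.
{C, D}: every determinant is a superkey — BCNF.
{B, D}: every determinant is a superkey — BCNF.
{A, B, E, F, G}: every determinant is a superkey — BCNF.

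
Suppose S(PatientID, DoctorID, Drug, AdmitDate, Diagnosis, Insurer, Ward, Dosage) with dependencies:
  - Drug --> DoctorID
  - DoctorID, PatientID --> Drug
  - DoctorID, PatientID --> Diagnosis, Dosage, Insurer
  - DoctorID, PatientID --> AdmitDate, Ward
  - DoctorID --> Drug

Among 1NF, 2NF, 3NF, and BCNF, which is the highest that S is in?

Candidate keys: {DoctorID, PatientID}, {Drug, PatientID}. Prime attributes: {DoctorID, Drug, PatientID}.
For Drug --> DoctorID we have {Drug}⁺ = {DoctorID, Drug}; {Drug} is not a superkey, so BCNF fails.
Its right-hand attributes {DoctorID} are all prime, as are those of every other non-superkey FD — the relation is in 3NF.

3NF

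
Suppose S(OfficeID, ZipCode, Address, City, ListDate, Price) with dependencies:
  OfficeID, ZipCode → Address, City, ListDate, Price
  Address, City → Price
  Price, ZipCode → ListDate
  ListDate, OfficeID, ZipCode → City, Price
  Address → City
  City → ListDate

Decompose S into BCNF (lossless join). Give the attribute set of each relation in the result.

Candidate key of the original relation: {OfficeID, ZipCode}.
{Address, City, ListDate, OfficeID, Price, ZipCode}: {Address, City} determines {Address, City, ListDate, Price} here but is not a superkey — split on Address, City → ListDate, Price, giving {Address, City, ListDate, Price} and {Address, City, OfficeID, ZipCode}.
{Address, City, ListDate, Price}: {City} determines {City, ListDate} here but is not a superkey — split on City → ListDate, giving {City, ListDate} and {Address, City, Price}.
{City, ListDate}: every determinant is a superkey — BCNF.
{Address, City, Price}: every determinant is a superkey — BCNF.
{Address, City, OfficeID, ZipCode}: {Address} determines {Address, City} here but is not a superkey — split on Address → City, giving {Address, City} and {Address, OfficeID, ZipCode}.
{Address, City}: every determinant is a superkey — BCNF.
{Address, OfficeID, ZipCode}: every determinant is a superkey — BCNF.

{Address, City, Price}; {Address, OfficeID, ZipCode}; {City, ListDate}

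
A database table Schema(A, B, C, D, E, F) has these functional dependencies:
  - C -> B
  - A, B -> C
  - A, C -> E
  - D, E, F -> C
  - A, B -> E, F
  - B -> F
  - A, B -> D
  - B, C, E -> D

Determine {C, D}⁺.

{B, C, D, F}

Start with {C, D}.
C -> B applies; add {B} → now {B, C, D}.
B -> F applies; add {F} → now {B, C, D, F}.
No further FD applies.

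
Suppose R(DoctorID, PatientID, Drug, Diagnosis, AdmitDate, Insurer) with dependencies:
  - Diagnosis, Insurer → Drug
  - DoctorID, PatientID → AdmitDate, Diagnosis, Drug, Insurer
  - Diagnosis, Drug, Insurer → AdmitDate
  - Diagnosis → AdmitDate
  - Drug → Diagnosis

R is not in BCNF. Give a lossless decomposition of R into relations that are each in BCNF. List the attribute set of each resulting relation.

{AdmitDate, Diagnosis}; {Diagnosis, DoctorID, Insurer, PatientID}; {Diagnosis, Drug}; {Drug, Insurer}

Candidate key of the original relation: {DoctorID, PatientID}.
In {AdmitDate, Diagnosis, DoctorID, Drug, Insurer, PatientID}, {Diagnosis, Insurer} is not a superkey ({Diagnosis, Insurer}⁺ restricted to this set is {AdmitDate, Diagnosis, Drug, Insurer}), so split on Diagnosis, Insurer → AdmitDate, Drug into {AdmitDate, Diagnosis, Drug, Insurer} and {Diagnosis, DoctorID, Insurer, PatientID}.
In {AdmitDate, Diagnosis, Drug, Insurer}, {Diagnosis} is not a superkey ({Diagnosis}⁺ restricted to this set is {AdmitDate, Diagnosis}), so split on Diagnosis → AdmitDate into {AdmitDate, Diagnosis} and {Diagnosis, Drug, Insurer}.
{AdmitDate, Diagnosis}: every determinant is a superkey — BCNF.
In {Diagnosis, Drug, Insurer}, {Drug} is not a superkey ({Drug}⁺ restricted to this set is {Diagnosis, Drug}), so split on Drug → Diagnosis into {Diagnosis, Drug} and {Drug, Insurer}.
{Diagnosis, Drug}: every determinant is a superkey — BCNF.
{Drug, Insurer}: every determinant is a superkey — BCNF.
{Diagnosis, DoctorID, Insurer, PatientID}: every determinant is a superkey — BCNF.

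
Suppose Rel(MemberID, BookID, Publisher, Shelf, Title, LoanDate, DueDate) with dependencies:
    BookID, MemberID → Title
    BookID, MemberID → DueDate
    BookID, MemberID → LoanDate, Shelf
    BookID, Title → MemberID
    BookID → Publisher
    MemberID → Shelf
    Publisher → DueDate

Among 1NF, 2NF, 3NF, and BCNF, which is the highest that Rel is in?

1NF

Candidate keys: {BookID, MemberID}, {BookID, Title}. Prime attributes: {BookID, MemberID, Title}.
For BookID → Publisher we have {BookID}⁺ = {BookID, DueDate, Publisher}; {BookID} is not a superkey, so BCNF fails.
BookID → Publisher has non-prime {Publisher} on the right and a non-superkey on the left, so 3NF fails.
{BookID} is a proper subset of the key {BookID, MemberID}, and {BookID}⁺ contains the non-prime attributes {DueDate, Publisher} — a partial dependency, so 2NF is violated.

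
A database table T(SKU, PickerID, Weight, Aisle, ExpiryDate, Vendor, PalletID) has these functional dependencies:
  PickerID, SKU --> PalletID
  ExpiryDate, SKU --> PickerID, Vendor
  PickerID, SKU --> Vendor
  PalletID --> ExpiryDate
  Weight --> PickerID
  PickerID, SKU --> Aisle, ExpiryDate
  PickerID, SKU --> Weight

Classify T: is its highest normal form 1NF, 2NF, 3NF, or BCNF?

3NF

Candidate keys: {ExpiryDate, SKU}, {PalletID, SKU}, {PickerID, SKU}, {SKU, Weight}. Prime attributes: {ExpiryDate, PalletID, PickerID, SKU, Weight}.
PalletID --> ExpiryDate: {PalletID}⁺ = {ExpiryDate, PalletID}, which is not all of the attributes, so the left side is not a superkey — BCNF is violated.
Since {ExpiryDate} ⊆ prime attributes and every other non-superkey FD also has a prime right side, the schema is in 3NF.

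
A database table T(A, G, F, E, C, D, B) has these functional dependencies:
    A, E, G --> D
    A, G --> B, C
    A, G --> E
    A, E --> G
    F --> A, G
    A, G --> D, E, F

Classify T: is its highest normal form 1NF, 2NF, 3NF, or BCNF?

Candidate keys: {A, E}, {A, G}, {F}. Prime attributes: {A, E, F, G}.
Every FD has a superkey on the left, so the relation is in BCNF.

BCNF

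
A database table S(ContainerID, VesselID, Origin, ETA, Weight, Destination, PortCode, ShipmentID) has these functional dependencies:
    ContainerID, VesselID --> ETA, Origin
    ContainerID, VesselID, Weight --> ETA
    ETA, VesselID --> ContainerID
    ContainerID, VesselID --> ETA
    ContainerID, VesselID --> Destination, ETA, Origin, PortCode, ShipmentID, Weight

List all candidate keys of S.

{ContainerID, VesselID}, {ETA, VesselID}

Attributes never on any right-hand side: {VesselID} — every candidate key must contain it.
{ContainerID, VesselID} is a candidate key since {ContainerID, VesselID}⁺ = {ContainerID, Destination, ETA, Origin, PortCode, ShipmentID, VesselID, Weight} covers every attribute.
{ETA, VesselID} is a candidate key since {ETA, VesselID}⁺ = {ContainerID, Destination, ETA, Origin, PortCode, ShipmentID, VesselID, Weight} covers every attribute.
Any other superkey properly contains one of these, so there are no further candidate keys.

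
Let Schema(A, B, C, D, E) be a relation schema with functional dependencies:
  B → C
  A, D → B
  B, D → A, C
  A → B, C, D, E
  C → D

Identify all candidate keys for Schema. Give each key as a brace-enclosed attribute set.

{A}⁺ = {A, B, C, D, E}, which is every attribute, so {A} is a candidate key.
{B}⁺ = {A, B, C, D, E}, which is every attribute, so {B} is a candidate key.
Any other superkey properly contains one of these, so there are no further candidate keys.

{A}, {B}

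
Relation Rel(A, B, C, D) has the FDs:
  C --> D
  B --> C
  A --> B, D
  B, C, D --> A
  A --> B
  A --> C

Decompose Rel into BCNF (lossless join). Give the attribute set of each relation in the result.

Candidate keys of the original relation: {A}, {B}.
In {A, B, C, D}, {C} is not a superkey ({C}⁺ restricted to this set is {C, D}), so split on C --> D into {C, D} and {A, B, C}.
{C, D} has no BCNF violation.
{A, B, C} has no BCNF violation.

{A, B, C}; {C, D}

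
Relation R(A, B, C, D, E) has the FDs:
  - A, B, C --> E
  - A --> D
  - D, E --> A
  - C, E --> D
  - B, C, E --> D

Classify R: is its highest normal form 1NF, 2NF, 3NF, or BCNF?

Candidate keys: {A, B, C}, {B, C, E}. Prime attributes: {A, B, C, E}.
For A --> D we have {A}⁺ = {A, D}; {A} is not a superkey, so BCNF fails.
A --> D has non-prime {D} on the right and a non-superkey on the left, so 3NF fails.
Since {A} ⊂ {A, B, C} and {A}⁺ ⊇ {D} with {D} non-prime, there is a partial dependency; 2NF fails.

1NF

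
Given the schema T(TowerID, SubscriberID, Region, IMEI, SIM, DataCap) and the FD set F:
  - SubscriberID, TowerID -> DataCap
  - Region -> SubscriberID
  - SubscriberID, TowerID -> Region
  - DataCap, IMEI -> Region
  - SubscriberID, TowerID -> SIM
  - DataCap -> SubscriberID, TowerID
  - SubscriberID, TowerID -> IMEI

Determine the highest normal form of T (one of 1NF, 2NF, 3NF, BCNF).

Candidate keys: {DataCap}, {Region, TowerID}, {SubscriberID, TowerID}. Prime attributes: {DataCap, Region, SubscriberID, TowerID}.
Region -> SubscriberID breaks BCNF: {Region}⁺ = {Region, SubscriberID}, so {Region} is not a superkey.
Since {SubscriberID} ⊆ prime attributes and every other non-superkey FD also has a prime right side, the schema is in 3NF.

3NF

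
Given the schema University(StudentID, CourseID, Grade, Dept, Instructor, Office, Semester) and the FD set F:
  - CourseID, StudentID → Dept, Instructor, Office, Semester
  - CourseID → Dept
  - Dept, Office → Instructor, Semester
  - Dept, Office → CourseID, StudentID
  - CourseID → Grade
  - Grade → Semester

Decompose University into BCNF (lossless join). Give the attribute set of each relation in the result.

Candidate keys of the original relation: {CourseID, Office}, {CourseID, StudentID}, {Dept, Office}.
{CourseID, Dept, Grade, Instructor, Office, Semester, StudentID}: {CourseID} determines {CourseID, Dept, Grade, Semester} here but is not a superkey — split on CourseID → Dept, Grade, Semester, giving {CourseID, Dept, Grade, Semester} and {CourseID, Instructor, Office, StudentID}.
{CourseID, Dept, Grade, Semester}: {Grade} determines {Grade, Semester} here but is not a superkey — split on Grade → Semester, giving {Grade, Semester} and {CourseID, Dept, Grade}.
{Grade, Semester}: every determinant is a superkey — BCNF.
{CourseID, Dept, Grade}: every determinant is a superkey — BCNF.
{CourseID, Instructor, Office, StudentID}: every determinant is a superkey — BCNF.

{CourseID, Dept, Grade}; {CourseID, Instructor, Office, StudentID}; {Grade, Semester}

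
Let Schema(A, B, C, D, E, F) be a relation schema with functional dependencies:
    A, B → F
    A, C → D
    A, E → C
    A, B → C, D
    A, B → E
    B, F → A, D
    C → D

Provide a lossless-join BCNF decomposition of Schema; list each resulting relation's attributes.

Candidate keys of the original relation: {A, B}, {B, F}.
Within {A, B, C, D, E, F}: {A, C}⁺ ∩ {A, B, C, D, E, F} = {A, C, D}, not the whole set, so A, C → D violates BCNF; decompose into {A, C, D} and {A, B, C, E, F}.
Within {A, C, D}: {C}⁺ ∩ {A, C, D} = {C, D}, not the whole set, so C → D violates BCNF; decompose into {C, D} and {A, C}.
{C, D} has no BCNF violation.
{A, C} has no BCNF violation.
Within {A, B, C, E, F}: {A, E}⁺ ∩ {A, B, C, E, F} = {A, C, E}, not the whole set, so A, E → C violates BCNF; decompose into {A, C, E} and {A, B, E, F}.
{A, C, E} has no BCNF violation.
{A, B, E, F} has no BCNF violation.

{A, B, E, F}; {A, C, E}; {C, D}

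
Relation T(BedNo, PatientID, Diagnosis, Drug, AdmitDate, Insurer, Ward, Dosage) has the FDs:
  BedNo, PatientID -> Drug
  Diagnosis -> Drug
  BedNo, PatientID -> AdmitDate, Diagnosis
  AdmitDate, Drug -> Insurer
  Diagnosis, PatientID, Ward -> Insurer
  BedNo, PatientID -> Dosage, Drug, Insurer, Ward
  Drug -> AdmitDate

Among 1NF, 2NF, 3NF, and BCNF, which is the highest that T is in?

2NF

Candidate key: {BedNo, PatientID}. Prime attributes: {BedNo, PatientID}.
Diagnosis -> Drug breaks BCNF: {Diagnosis}⁺ = {AdmitDate, Diagnosis, Drug, Insurer}, so {Diagnosis} is not a superkey.
Because {Drug} is non-prime and the left side of Diagnosis -> Drug is not a superkey, the relation is not in 3NF.
Checking every proper subset of each key, none determines a non-prime attribute — 2NF is satisfied.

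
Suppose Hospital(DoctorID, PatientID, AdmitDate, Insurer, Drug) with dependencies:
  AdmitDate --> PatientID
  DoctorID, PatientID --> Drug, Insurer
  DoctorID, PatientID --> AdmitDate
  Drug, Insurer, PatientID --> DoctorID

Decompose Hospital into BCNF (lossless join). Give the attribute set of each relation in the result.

{AdmitDate, DoctorID, Drug, Insurer}; {AdmitDate, PatientID}

Candidate keys of the original relation: {AdmitDate, DoctorID}, {AdmitDate, Drug, Insurer}, {DoctorID, PatientID}, {Drug, Insurer, PatientID}.
Within {AdmitDate, DoctorID, Drug, Insurer, PatientID}: {AdmitDate}⁺ ∩ {AdmitDate, DoctorID, Drug, Insurer, PatientID} = {AdmitDate, PatientID}, not the whole set, so AdmitDate --> PatientID violates BCNF; decompose into {AdmitDate, PatientID} and {AdmitDate, DoctorID, Drug, Insurer}.
{AdmitDate, PatientID} is in BCNF.
{AdmitDate, DoctorID, Drug, Insurer} is in BCNF.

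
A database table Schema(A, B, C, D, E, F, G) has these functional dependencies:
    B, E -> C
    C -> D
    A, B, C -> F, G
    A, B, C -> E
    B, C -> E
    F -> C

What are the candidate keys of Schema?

No FD produces {A, B}, so they must be in every candidate key.
{A, B, C}⁺ = {A, B, C, D, E, F, G}, which is every attribute, so {A, B, C} is a candidate key.
{A, B, E}⁺ = {A, B, C, D, E, F, G}, which is every attribute, so {A, B, E} is a candidate key.
{A, B, F}⁺ = {A, B, C, D, E, F, G}, which is every attribute, so {A, B, F} is a candidate key.
These are minimal and exhaustive — every other superkey contains one of them.

{A, B, C}, {A, B, E}, {A, B, F}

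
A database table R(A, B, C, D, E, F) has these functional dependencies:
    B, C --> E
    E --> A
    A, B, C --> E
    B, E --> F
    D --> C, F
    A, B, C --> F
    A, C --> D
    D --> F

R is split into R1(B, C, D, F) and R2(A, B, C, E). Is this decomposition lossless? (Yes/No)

Common attributes: {B, C}; their closure is {A, B, C, D, E, F}.
R1 is contained in that closure, so R1 ∩ R2 --> R1 holds and the join is lossless.

Yes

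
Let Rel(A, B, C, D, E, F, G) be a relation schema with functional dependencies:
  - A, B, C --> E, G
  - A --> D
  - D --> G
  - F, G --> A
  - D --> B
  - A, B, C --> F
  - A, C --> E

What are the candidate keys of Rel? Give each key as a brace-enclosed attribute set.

{A, C}, {C, D, F}, {C, F, G}

{C} never appears on the right of any FD, so every key must include it.
{A, C}⁺ = {A, B, C, D, E, F, G} — all of the relation — so {A, C} is a candidate key.
{C, D, F}⁺ = {A, B, C, D, E, F, G} — all of the relation — so {C, D, F} is a candidate key.
{C, F, G}⁺ = {A, B, C, D, E, F, G} — all of the relation — so {C, F, G} is a candidate key.
These are minimal and exhaustive — every other superkey contains one of them.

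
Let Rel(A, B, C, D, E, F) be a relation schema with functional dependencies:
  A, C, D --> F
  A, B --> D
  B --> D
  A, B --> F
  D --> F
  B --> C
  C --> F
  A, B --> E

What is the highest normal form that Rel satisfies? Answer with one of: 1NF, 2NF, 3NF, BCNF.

1NF

Candidate key: {A, B}. Prime attributes: {A, B}.
A, C, D --> F breaks BCNF: {A, C, D}⁺ = {A, C, D, F}, so {A, C, D} is not a superkey.
Because {F} is non-prime and the left side of A, C, D --> F is not a superkey, the relation is not in 3NF.
Since {B} ⊂ {A, B} and {B}⁺ ⊇ {C, D, F} with {C, D, F} non-prime, there is a partial dependency; 2NF fails.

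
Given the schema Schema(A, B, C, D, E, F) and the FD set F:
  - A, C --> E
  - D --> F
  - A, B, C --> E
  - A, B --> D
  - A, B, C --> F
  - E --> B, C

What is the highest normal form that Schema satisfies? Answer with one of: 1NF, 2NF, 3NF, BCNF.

1NF

Candidate keys: {A, C}, {A, E}. Prime attributes: {A, C, E}.
For D --> F we have {D}⁺ = {D, F}; {D} is not a superkey, so BCNF fails.
D --> F determines the non-prime attribute {F} from a non-superkey — 3NF is violated.
{E} is a proper subset of the key {A, E}, and {E}⁺ contains the non-prime attribute {B} — a partial dependency, so 2NF is violated.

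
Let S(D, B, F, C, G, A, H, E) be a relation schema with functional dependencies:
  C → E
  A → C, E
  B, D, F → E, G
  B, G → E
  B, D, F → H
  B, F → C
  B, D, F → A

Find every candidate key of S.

{B, D, F}

Attributes never on any right-hand side: {B, D, F} — every candidate key must contain all of them.
Closure of {B, D, F} is {A, B, C, D, E, F, G, H}, the whole schema; {B, D, F} is a candidate key.
Every other attribute set either contains this one or has a smaller closure.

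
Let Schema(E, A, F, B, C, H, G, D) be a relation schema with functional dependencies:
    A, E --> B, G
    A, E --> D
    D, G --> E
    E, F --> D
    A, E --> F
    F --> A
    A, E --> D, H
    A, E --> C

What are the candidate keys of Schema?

{A, D, G}, {A, E}, {D, F, G}, {E, F}

Closure of {A, E} is {A, B, C, D, E, F, G, H}, the whole schema; {A, E} is a candidate key.
Closure of {E, F} is {A, B, C, D, E, F, G, H}, the whole schema; {E, F} is a candidate key.
Closure of {A, D, G} is {A, B, C, D, E, F, G, H}, the whole schema; {A, D, G} is a candidate key.
Closure of {D, F, G} is {A, B, C, D, E, F, G, H}, the whole schema; {D, F, G} is a candidate key.
These are minimal and exhaustive — every other superkey contains one of them.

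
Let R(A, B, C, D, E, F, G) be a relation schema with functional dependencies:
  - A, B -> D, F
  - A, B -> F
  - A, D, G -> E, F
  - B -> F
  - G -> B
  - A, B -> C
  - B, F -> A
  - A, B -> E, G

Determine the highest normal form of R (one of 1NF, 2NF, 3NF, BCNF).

BCNF

Candidate keys: {B}, {G}. Prime attributes: {B, G}.
Each dependency's left side is a superkey — BCNF holds.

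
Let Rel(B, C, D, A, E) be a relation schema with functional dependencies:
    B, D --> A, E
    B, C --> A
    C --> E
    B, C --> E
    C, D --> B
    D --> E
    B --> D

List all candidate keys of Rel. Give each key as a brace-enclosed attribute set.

{B, C}, {C, D}

No FD produces {C}, so it must be in every candidate key.
{B, C}⁺ = {A, B, C, D, E} — all of the relation — so {B, C} is a candidate key.
{C, D}⁺ = {A, B, C, D, E} — all of the relation — so {C, D} is a candidate key.
No proper subset of any of these is a key, and no other minimal superkey exists.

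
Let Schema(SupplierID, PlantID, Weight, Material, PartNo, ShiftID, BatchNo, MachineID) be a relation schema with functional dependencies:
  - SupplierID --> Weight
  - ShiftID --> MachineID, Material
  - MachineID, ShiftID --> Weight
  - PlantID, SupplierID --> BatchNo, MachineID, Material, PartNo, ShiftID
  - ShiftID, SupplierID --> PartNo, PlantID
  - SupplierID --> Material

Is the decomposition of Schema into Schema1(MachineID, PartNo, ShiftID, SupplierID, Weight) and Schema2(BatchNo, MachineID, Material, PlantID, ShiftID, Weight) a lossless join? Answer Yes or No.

No

Schema1 ∩ Schema2 = {MachineID, ShiftID, Weight}; its closure under F is {MachineID, Material, ShiftID, Weight}.
The closure covers neither Schema1 nor Schema2 entirely; the join is not lossless.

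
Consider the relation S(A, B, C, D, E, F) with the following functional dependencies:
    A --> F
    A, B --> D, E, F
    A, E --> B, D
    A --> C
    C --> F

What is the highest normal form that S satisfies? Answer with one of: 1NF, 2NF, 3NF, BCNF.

Candidate keys: {A, B}, {A, E}. Prime attributes: {A, B, E}.
For A --> F we have {A}⁺ = {A, C, F}; {A} is not a superkey, so BCNF fails.
A --> F determines the non-prime attribute {F} from a non-superkey — 3NF is violated.
{A} is a proper subset of the key {A, B}, and {A}⁺ contains the non-prime attributes {C, F} — a partial dependency, so 2NF is violated.

1NF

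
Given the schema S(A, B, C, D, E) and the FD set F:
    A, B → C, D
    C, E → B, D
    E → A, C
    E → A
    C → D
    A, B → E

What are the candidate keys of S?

{A, B}, {E}

{E} is a candidate key since {E}⁺ = {A, B, C, D, E} covers every attribute.
{A, B} is a candidate key since {A, B}⁺ = {A, B, C, D, E} covers every attribute.
Any other superkey properly contains one of these, so there are no further candidate keys.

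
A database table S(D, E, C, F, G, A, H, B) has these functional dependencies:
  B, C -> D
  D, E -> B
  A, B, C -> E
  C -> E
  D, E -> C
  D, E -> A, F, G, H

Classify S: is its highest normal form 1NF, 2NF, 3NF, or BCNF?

3NF

Candidate keys: {B, C}, {C, D}, {D, E}. Prime attributes: {B, C, D, E}.
For C -> E we have {C}⁺ = {C, E}; {C} is not a superkey, so BCNF fails.
Since {E} ⊆ prime attributes and every other non-superkey FD also has a prime right side, the schema is in 3NF.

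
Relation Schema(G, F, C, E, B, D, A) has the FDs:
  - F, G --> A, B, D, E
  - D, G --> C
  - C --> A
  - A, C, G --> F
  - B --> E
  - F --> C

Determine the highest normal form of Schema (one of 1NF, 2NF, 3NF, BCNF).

1NF

Candidate keys: {C, G}, {D, G}, {F, G}. Prime attributes: {C, D, F, G}.
C --> A: {C}⁺ = {A, C}, which is not all of the attributes, so the left side is not a superkey — BCNF is violated.
C --> A determines the non-prime attribute {A} from a non-superkey — 3NF is violated.
The proper key subset {C} of {C, G} determines non-prime {A}, so the relation is not even in 2NF.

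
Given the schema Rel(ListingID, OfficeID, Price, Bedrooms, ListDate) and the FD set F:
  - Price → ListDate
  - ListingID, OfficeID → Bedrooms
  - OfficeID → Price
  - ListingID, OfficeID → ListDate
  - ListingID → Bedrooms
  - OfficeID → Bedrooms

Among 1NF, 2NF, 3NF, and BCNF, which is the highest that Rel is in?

Candidate key: {ListingID, OfficeID}. Prime attributes: {ListingID, OfficeID}.
Price → ListDate: {Price}⁺ = {ListDate, Price}, which is not all of the attributes, so the left side is not a superkey — BCNF is violated.
Because {ListDate} is non-prime and the left side of Price → ListDate is not a superkey, the relation is not in 3NF.
The proper key subset {ListingID} of {ListingID, OfficeID} determines non-prime {Bedrooms}, so the relation is not even in 2NF.

1NF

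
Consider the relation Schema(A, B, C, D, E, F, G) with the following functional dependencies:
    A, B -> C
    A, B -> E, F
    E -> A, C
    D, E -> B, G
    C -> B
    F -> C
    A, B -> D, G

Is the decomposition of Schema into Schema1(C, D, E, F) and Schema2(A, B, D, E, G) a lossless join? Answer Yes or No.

Yes

The shared attributes are {D, E} and {D, E}⁺ = {A, B, C, D, E, F, G}.
This includes all of Schema1, so the common attributes are a superkey of Schema1 — the join is lossless.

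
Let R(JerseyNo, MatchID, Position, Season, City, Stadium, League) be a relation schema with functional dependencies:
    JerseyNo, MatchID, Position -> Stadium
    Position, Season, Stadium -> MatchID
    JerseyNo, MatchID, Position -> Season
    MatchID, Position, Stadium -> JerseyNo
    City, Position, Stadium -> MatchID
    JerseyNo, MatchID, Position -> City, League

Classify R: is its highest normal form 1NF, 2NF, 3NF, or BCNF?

Candidate keys: {City, Position, Stadium}, {JerseyNo, MatchID, Position}, {MatchID, Position, Stadium}, {Position, Season, Stadium}. Prime attributes: {City, JerseyNo, MatchID, Position, Season, Stadium}.
Each dependency's left side is a superkey — BCNF holds.

BCNF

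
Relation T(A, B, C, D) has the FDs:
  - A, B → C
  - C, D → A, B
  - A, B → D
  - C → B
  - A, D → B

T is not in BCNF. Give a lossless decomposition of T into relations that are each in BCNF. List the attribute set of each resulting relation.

Candidate keys of the original relation: {A, B}, {A, C}, {A, D}, {C, D}.
{A, B, C, D}: {C} determines {B, C} here but is not a superkey — split on C → B, giving {B, C} and {A, C, D}.
{B, C} has no BCNF violation.
{A, C, D} has no BCNF violation.

{A, C, D}; {B, C}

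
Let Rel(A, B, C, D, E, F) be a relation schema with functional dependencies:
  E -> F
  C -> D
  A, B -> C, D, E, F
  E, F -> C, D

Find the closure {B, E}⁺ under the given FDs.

{B, C, D, E, F}

Start with {B, E}.
E -> F applies; add {F} → now {B, E, F}.
E, F -> C, D applies; add {C, D} → now {B, C, D, E, F}.
No further FD applies.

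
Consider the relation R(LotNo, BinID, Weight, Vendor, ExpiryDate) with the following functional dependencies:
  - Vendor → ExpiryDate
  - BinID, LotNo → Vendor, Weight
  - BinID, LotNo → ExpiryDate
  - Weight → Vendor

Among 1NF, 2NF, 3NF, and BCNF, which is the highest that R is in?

Candidate key: {BinID, LotNo}. Prime attributes: {BinID, LotNo}.
For Vendor → ExpiryDate we have {Vendor}⁺ = {ExpiryDate, Vendor}; {Vendor} is not a superkey, so BCNF fails.
Vendor → ExpiryDate has non-prime {ExpiryDate} on the right and a non-superkey on the left, so 3NF fails.
No non-prime attribute depends on a proper subset of any candidate key, so 2NF holds.

2NF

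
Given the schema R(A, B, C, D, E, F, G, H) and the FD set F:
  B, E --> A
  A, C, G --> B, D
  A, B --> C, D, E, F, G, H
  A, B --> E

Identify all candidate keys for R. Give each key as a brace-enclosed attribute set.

{A, B}, {A, C, G}, {B, E}

{A, B}⁺ = {A, B, C, D, E, F, G, H} — all of the relation — so {A, B} is a candidate key.
{B, E}⁺ = {A, B, C, D, E, F, G, H} — all of the relation — so {B, E} is a candidate key.
{A, C, G}⁺ = {A, B, C, D, E, F, G, H} — all of the relation — so {A, C, G} is a candidate key.
No proper subset of any of these is a key, and no other minimal superkey exists.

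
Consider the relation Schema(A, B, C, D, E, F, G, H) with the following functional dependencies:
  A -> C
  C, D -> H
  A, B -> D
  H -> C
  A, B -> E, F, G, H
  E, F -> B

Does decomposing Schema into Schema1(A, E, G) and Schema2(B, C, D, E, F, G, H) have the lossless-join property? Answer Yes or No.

The shared attributes are {E, G} and {E, G}⁺ = {E, G}.
Schema1 ⊄ {E, G} and Schema2 ⊄ {E, G}, so the split is lossy.

No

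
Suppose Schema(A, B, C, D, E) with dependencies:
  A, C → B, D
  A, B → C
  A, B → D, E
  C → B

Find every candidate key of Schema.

{A} never appears on the right of any FD, so every key must include it.
Closure of {A, B} is {A, B, C, D, E}, the whole schema; {A, B} is a candidate key.
Closure of {A, C} is {A, B, C, D, E}, the whole schema; {A, C} is a candidate key.
These are minimal and exhaustive — every other superkey contains one of them.

{A, B}, {A, C}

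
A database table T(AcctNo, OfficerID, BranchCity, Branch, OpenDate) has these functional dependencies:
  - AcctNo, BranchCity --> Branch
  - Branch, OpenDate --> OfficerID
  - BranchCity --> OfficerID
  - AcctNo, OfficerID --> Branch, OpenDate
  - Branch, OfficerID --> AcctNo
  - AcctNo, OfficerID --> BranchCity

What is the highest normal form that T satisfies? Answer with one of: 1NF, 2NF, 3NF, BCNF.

Candidate keys: {AcctNo, BranchCity}, {AcctNo, OfficerID}, {Branch, BranchCity}, {Branch, OfficerID}, {Branch, OpenDate}. Prime attributes: {AcctNo, Branch, BranchCity, OfficerID, OpenDate}.
BranchCity --> OfficerID: {BranchCity}⁺ = {BranchCity, OfficerID}, which is not all of the attributes, so the left side is not a superkey — BCNF is violated.
Its right-hand attributes {OfficerID} are all prime, as are those of every other non-superkey FD — the relation is in 3NF.

3NF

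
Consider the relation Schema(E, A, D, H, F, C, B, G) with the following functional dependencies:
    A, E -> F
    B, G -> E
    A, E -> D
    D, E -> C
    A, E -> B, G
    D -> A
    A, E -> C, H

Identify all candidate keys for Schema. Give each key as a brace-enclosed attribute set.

{A, E}⁺ = {A, B, C, D, E, F, G, H}, which is every attribute, so {A, E} is a candidate key.
{D, E}⁺ = {A, B, C, D, E, F, G, H}, which is every attribute, so {D, E} is a candidate key.
{A, B, G}⁺ = {A, B, C, D, E, F, G, H}, which is every attribute, so {A, B, G} is a candidate key.
{B, D, G}⁺ = {A, B, C, D, E, F, G, H}, which is every attribute, so {B, D, G} is a candidate key.
These are minimal and exhaustive — every other superkey contains one of them.

{A, B, G}, {A, E}, {B, D, G}, {D, E}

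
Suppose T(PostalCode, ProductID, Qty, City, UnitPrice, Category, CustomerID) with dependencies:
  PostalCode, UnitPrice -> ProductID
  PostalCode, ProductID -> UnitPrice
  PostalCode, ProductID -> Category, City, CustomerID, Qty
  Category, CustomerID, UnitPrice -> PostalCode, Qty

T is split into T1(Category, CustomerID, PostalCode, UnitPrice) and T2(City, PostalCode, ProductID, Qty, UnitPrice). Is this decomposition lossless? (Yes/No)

T1 ∩ T2 = {PostalCode, UnitPrice}; its closure under F is {Category, City, CustomerID, PostalCode, ProductID, Qty, UnitPrice}.
This includes all of T1, so the common attributes are a superkey of T1 — the join is lossless.

Yes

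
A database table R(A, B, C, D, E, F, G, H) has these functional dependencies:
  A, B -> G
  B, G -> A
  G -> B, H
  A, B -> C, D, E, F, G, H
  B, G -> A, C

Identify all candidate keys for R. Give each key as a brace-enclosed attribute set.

{G}⁺ = {A, B, C, D, E, F, G, H}, which is every attribute, so {G} is a candidate key.
{A, B}⁺ = {A, B, C, D, E, F, G, H}, which is every attribute, so {A, B} is a candidate key.
These are minimal and exhaustive — every other superkey contains one of them.

{A, B}, {G}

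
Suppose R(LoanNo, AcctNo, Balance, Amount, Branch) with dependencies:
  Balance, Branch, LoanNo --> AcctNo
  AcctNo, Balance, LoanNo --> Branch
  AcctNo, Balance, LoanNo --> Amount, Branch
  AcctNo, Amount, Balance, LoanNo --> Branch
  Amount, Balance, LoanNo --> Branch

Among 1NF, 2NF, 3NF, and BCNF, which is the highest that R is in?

Candidate keys: {AcctNo, Balance, LoanNo}, {Amount, Balance, LoanNo}, {Balance, Branch, LoanNo}. Prime attributes: {AcctNo, Amount, Balance, Branch, LoanNo}.
The left-hand side of every FD is a superkey, so BCNF is satisfied.

BCNF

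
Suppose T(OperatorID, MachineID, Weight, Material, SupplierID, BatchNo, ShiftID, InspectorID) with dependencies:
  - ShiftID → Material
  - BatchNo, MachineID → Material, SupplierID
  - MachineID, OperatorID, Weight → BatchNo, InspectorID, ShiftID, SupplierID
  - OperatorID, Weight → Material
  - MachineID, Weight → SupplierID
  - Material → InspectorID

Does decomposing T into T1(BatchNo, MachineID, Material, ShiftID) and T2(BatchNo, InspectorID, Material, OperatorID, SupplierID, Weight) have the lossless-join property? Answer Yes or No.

Common attributes: {BatchNo, Material}; their closure is {BatchNo, InspectorID, Material}.
T1 ⊄ {BatchNo, InspectorID, Material} and T2 ⊄ {BatchNo, InspectorID, Material}, so the split is lossy.

No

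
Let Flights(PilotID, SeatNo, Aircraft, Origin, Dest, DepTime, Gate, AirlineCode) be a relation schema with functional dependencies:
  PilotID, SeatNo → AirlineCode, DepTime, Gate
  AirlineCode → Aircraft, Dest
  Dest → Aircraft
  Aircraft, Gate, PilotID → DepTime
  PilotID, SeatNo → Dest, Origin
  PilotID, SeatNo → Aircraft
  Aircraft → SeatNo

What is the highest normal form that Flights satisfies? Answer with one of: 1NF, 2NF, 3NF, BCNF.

Candidate keys: {Aircraft, PilotID}, {AirlineCode, PilotID}, {Dest, PilotID}, {PilotID, SeatNo}. Prime attributes: {Aircraft, AirlineCode, Dest, PilotID, SeatNo}.
AirlineCode → Aircraft, Dest breaks BCNF: {AirlineCode}⁺ = {Aircraft, AirlineCode, Dest, SeatNo}, so {AirlineCode} is not a superkey.
Since {Aircraft, Dest} ⊆ prime attributes and every other non-superkey FD also has a prime right side, the schema is in 3NF.

3NF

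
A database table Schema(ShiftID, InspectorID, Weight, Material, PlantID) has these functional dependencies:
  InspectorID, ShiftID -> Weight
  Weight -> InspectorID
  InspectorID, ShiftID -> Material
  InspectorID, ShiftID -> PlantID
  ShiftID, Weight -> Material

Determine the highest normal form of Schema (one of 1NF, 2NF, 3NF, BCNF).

3NF

Candidate keys: {InspectorID, ShiftID}, {ShiftID, Weight}. Prime attributes: {InspectorID, ShiftID, Weight}.
Weight -> InspectorID breaks BCNF: {Weight}⁺ = {InspectorID, Weight}, so {Weight} is not a superkey.
Its right-hand attributes {InspectorID} are all prime, as are those of every other non-superkey FD — the relation is in 3NF.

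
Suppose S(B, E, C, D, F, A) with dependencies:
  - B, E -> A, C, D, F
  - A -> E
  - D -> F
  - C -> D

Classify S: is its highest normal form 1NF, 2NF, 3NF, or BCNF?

Candidate keys: {A, B}, {B, E}. Prime attributes: {A, B, E}.
A -> E: {A}⁺ = {A, E}, which is not all of the attributes, so the left side is not a superkey — BCNF is violated.
D -> F has non-prime {F} on the right and a non-superkey on the left, so 3NF fails.
Checking every proper subset of each key, none determines a non-prime attribute — 2NF is satisfied.

2NF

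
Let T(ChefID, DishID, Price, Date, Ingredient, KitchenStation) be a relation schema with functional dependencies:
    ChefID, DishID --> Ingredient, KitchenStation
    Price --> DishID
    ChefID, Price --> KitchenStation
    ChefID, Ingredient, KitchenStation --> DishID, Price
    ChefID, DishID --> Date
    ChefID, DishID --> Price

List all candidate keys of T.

{ChefID, DishID}, {ChefID, Ingredient, KitchenStation}, {ChefID, Price}

Attributes never on any right-hand side: {ChefID} — every candidate key must contain it.
{ChefID, DishID}⁺ = {ChefID, Date, DishID, Ingredient, KitchenStation, Price} — all of the relation — so {ChefID, DishID} is a candidate key.
{ChefID, Price}⁺ = {ChefID, Date, DishID, Ingredient, KitchenStation, Price} — all of the relation — so {ChefID, Price} is a candidate key.
{ChefID, Ingredient, KitchenStation}⁺ = {ChefID, Date, DishID, Ingredient, KitchenStation, Price} — all of the relation — so {ChefID, Ingredient, KitchenStation} is a candidate key.
No proper subset of any of these is a key, and no other minimal superkey exists.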